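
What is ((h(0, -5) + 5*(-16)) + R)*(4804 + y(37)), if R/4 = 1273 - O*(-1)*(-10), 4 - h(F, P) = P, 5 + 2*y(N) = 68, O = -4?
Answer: 50105451/2 ≈ 2.5053e+7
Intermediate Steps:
y(N) = 63/2 (y(N) = -5/2 + (1/2)*68 = -5/2 + 34 = 63/2)
h(F, P) = 4 - P
R = 5252 (R = 4*(1273 - (-4*(-1))*(-10)) = 4*(1273 - 4*(-10)) = 4*(1273 - 1*(-40)) = 4*(1273 + 40) = 4*1313 = 5252)
((h(0, -5) + 5*(-16)) + R)*(4804 + y(37)) = (((4 - 1*(-5)) + 5*(-16)) + 5252)*(4804 + 63/2) = (((4 + 5) - 80) + 5252)*(9671/2) = ((9 - 80) + 5252)*(9671/2) = (-71 + 5252)*(9671/2) = 5181*(9671/2) = 50105451/2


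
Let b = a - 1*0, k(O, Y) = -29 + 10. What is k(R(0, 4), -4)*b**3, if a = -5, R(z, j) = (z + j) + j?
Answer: 2375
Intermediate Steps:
R(z, j) = z + 2*j (R(z, j) = (j + z) + j = z + 2*j)
k(O, Y) = -19
b = -5 (b = -5 - 1*0 = -5 + 0 = -5)
k(R(0, 4), -4)*b**3 = -19*(-5)**3 = -19*(-125) = 2375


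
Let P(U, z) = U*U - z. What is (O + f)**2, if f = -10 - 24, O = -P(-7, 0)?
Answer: 6889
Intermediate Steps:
P(U, z) = U**2 - z
O = -49 (O = -((-7)**2 - 1*0) = -(49 + 0) = -1*49 = -49)
f = -34
(O + f)**2 = (-49 - 34)**2 = (-83)**2 = 6889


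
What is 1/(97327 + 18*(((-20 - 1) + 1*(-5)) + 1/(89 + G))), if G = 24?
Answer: 113/10945085 ≈ 1.0324e-5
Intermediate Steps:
1/(97327 + 18*(((-20 - 1) + 1*(-5)) + 1/(89 + G))) = 1/(97327 + 18*(((-20 - 1) + 1*(-5)) + 1/(89 + 24))) = 1/(97327 + 18*((-21 - 5) + 1/113)) = 1/(97327 + 18*(-26 + 1/113)) = 1/(97327 + 18*(-2937/113)) = 1/(97327 - 52866/113) = 1/(10945085/113) = 113/10945085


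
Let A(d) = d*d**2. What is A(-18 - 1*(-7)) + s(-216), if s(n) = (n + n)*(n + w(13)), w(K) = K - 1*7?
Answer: 89389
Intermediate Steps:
w(K) = -7 + K (w(K) = K - 7 = -7 + K)
A(d) = d**3
s(n) = 2*n*(6 + n) (s(n) = (n + n)*(n + (-7 + 13)) = (2*n)*(n + 6) = (2*n)*(6 + n) = 2*n*(6 + n))
A(-18 - 1*(-7)) + s(-216) = (-18 - 1*(-7))**3 + 2*(-216)*(6 - 216) = (-18 + 7)**3 + 2*(-216)*(-210) = (-11)**3 + 90720 = -1331 + 90720 = 89389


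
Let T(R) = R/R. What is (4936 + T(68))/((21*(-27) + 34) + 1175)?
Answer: 4937/642 ≈ 7.6900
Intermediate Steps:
T(R) = 1
(4936 + T(68))/((21*(-27) + 34) + 1175) = (4936 + 1)/((21*(-27) + 34) + 1175) = 4937/((-567 + 34) + 1175) = 4937/(-533 + 1175) = 4937/642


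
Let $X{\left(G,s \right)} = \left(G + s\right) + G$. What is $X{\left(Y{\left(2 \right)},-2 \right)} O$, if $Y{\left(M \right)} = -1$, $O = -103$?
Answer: $412$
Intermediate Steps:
$X{\left(G,s \right)} = s + 2 G$
$X{\left(Y{\left(2 \right)},-2 \right)} O = \left(-2 + 2 \left(-1\right)\right) \left(-103\right) = \left(-2 - 2\right) \left(-103\right) = \left(-4\right) \left(-103\right) = 412$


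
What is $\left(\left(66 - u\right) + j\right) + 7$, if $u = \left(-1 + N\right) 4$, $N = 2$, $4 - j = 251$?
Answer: $-178$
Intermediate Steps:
$j = -247$ ($j = 4 - 251 = -247$)
$u = 4$ ($u = \left(-1 + 2\right) 4 = 1 \cdot 4 = 4$)
$\left(\left(66 - u\right) + j\right) + 7 = \left(\left(66 - 4\right) - 247\right) + 7 = \left(62 - 247\right) + 7 = -185 + 7 = -178$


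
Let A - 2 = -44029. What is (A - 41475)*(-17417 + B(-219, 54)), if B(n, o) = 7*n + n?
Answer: 1638987838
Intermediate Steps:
A = -44027 (A = 2 - 44029 = -44027)
B(n, o) = 8*n
(A - 41475)*(-17417 + B(-219, 54)) = (-44027 - 41475)*(-17417 + 8*(-219)) = -85502*(-17417 - 1752) = -85502*(-19169) = 1638987838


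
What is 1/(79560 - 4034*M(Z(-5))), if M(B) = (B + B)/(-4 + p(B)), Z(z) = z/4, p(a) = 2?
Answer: 2/149035 ≈ 1.3420e-5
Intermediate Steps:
Z(z) = z/4 (Z(z) = z*(¼) = z/4)
M(B) = -B (M(B) = (B + B)/(-4 + 2) = (2*B)/(-2) = (2*B)*(-½) = -B)
1/(79560 - 4034*M(Z(-5))) = 1/(79560 - (-4034)*(¼)*(-5)) = 1/(79560 - (-4034)*(-5)/4) = 1/(79560 - 4034*5/4) = 1/(79560 - 10085/2) = 1/(149035/2) = 2/149035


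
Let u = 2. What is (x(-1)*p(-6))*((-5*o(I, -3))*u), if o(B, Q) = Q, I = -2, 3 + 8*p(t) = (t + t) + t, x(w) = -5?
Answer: 1575/4 ≈ 393.75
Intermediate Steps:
p(t) = -3/8 + 3*t/8 (p(t) = -3/8 + ((t + t) + t)/8 = -3/8 + (2*t + t)/8 = -3/8 + (3*t)/8 = -3/8 + 3*t/8)
(x(-1)*p(-6))*((-5*o(I, -3))*u) = (-5*(-3/8 + (3/8)*(-6)))*(-5*(-3)*2) = (-5*(-3/8 - 9/4))*(15*2) = -5*(-21/8)*30 = (105/8)*30 = 1575/4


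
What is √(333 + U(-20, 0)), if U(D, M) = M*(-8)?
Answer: 3*√37 ≈ 18.248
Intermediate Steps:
U(D, M) = -8*M
√(333 + U(-20, 0)) = √(333 - 8*0) = √(333 + 0) = √333 = 3*√37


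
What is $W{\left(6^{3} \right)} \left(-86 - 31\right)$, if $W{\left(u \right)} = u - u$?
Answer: $0$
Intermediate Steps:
$W{\left(u \right)} = 0$
$W{\left(6^{3} \right)} \left(-86 - 31\right) = 0 \left(-86 - 31\right) = 0 \left(-117\right) = 0$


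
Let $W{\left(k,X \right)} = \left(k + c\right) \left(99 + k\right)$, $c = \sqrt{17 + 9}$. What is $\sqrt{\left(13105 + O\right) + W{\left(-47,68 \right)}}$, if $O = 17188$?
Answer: $\sqrt{27849 + 52 \sqrt{26}} \approx 167.67$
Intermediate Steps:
$c = \sqrt{26} \approx 5.099$
$W{\left(k,X \right)} = \left(99 + k\right) \left(k + \sqrt{26}\right)$ ($W{\left(k,X \right)} = \left(k + \sqrt{26}\right) \left(99 + k\right) = \left(99 + k\right) \left(k + \sqrt{26}\right)$)
$\sqrt{\left(13105 + O\right) + W{\left(-47,68 \right)}} = \sqrt{\left(13105 + 17188\right) + \left(\left(-47\right)^{2} + 99 \left(-47\right) + 99 \sqrt{26} - 47 \sqrt{26}\right)} = \sqrt{30293 + \left(2209 - 4653 + 99 \sqrt{26} - 47 \sqrt{26}\right)} = \sqrt{30293 - \left(2444 - 52 \sqrt{26}\right)} = \sqrt{27849 + 52 \sqrt{26}}$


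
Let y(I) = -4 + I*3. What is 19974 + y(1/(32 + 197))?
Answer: 4573133/229 ≈ 19970.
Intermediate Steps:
y(I) = -4 + 3*I
19974 + y(1/(32 + 197)) = 19974 + (-4 + 3/(32 + 197)) = 19974 + (-4 + 3/229) = 19974 - 913/229 = 4573133/229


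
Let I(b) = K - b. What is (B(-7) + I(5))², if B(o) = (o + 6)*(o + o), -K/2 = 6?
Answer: 9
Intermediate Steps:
K = -12 (K = -2*6 = -12)
I(b) = -12 - b
B(o) = 2*o*(6 + o) (B(o) = (6 + o)*(2*o) = 2*o*(6 + o))
(B(-7) + I(5))² = (2*(-7)*(6 - 7) + (-12 - 1*5))² = (2*(-7)*(-1) + (-12 - 5))² = (14 - 17)² = (-3)² = 9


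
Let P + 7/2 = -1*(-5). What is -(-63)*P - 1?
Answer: 187/2 ≈ 93.500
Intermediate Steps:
P = 3/2 (P = -7/2 - 1*(-5) = -7/2 + 5 = 3/2 ≈ 1.5000)
-(-63)*P - 1 = -(-63)*3/2 - 1 = -9*(-21/2) - 1 = 189/2 - 1 = 187/2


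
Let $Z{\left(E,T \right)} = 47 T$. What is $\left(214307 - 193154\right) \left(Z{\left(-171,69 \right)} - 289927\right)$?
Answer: $-6064226652$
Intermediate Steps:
$\left(214307 - 193154\right) \left(Z{\left(-171,69 \right)} - 289927\right) = \left(214307 - 193154\right) \left(47 \cdot 69 - 289927\right) = 21153 \left(3243 - 289927\right) = 21153 \left(-286684\right) = -6064226652$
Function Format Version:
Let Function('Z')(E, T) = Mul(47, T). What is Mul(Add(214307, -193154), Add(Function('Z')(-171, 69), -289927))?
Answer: -6064226652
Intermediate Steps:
Mul(Add(214307, -193154), Add(Function('Z')(-171, 69), -289927)) = Mul(Add(214307, -193154), Add(Mul(47, 69), -289927)) = Mul(21153, Add(3243, -289927)) = Mul(21153, -286684) = -6064226652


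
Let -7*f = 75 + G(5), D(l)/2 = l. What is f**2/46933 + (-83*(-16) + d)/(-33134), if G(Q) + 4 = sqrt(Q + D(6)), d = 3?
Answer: -2893331555/76198823078 + 142*sqrt(17)/2299717 ≈ -0.037716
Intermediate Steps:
D(l) = 2*l
G(Q) = -4 + sqrt(12 + Q) (G(Q) = -4 + sqrt(Q + 2*6) = -4 + sqrt(Q + 12) = -4 + sqrt(12 + Q))
f = -71/7 - sqrt(17)/7 (f = -(75 + (-4 + sqrt(12 + 5)))/7 = -(75 + (-4 + sqrt(17)))/7 = -(71 + sqrt(17))/7 = -71/7 - sqrt(17)/7 ≈ -10.732)
f**2/46933 + (-83*(-16) + d)/(-33134) = (-71/7 - sqrt(17)/7)**2/46933 + (-83*(-16) + 3)/(-33134) = (-71/7 - sqrt(17)/7)**2*(1/46933) + (1328 + 3)*(-1/33134) = (-71/7 - sqrt(17)/7)**2/46933 + 1331*(-1/33134) = (-71/7 - sqrt(17)/7)**2/46933 - 1331/33134 = -1331/33134 + (-71/7 - sqrt(17)/7)**2/46933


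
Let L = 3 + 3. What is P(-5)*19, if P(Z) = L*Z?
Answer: -570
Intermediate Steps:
L = 6
P(Z) = 6*Z
P(-5)*19 = (6*(-5))*19 = -30*19 = -570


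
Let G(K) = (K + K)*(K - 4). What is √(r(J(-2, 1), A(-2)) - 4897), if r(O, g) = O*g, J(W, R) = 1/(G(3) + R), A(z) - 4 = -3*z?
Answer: I*√4899 ≈ 69.993*I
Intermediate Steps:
G(K) = 2*K*(-4 + K) (G(K) = (2*K)*(-4 + K) = 2*K*(-4 + K))
A(z) = 4 - 3*z
J(W, R) = 1/(-6 + R) (J(W, R) = 1/(2*3*(-4 + 3) + R) = 1/(2*3*(-1) + R) = 1/(-6 + R))
√(r(J(-2, 1), A(-2)) - 4897) = √((4 - 3*(-2))/(-6 + 1) - 4897) = √((4 + 6)/(-5) - 4897) = √(-⅕*10 - 4897) = √(-2 - 4897) = √(-4899) = I*√4899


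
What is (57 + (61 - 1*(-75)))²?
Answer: 37249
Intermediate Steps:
(57 + (61 - 1*(-75)))² = (57 + (61 + 75))² = (57 + 136)² = 193² = 37249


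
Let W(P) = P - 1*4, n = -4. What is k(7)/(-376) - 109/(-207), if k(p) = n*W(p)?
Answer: 10867/19458 ≈ 0.55849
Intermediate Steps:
W(P) = -4 + P (W(P) = P - 4 = -4 + P)
k(p) = 16 - 4*p (k(p) = -4*(-4 + p) = 16 - 4*p)
k(7)/(-376) - 109/(-207) = (16 - 4*7)/(-376) - 109/(-207) = (16 - 28)*(-1/376) - 109*(-1/207) = -12*(-1/376) + 109/207 = 3/94 + 109/207 = 10867/19458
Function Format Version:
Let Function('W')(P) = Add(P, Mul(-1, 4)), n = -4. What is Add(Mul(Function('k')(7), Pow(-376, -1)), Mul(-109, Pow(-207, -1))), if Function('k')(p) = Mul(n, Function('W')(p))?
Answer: Rational(10867, 19458) ≈ 0.55849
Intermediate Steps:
Function('W')(P) = Add(-4, P) (Function('W')(P) = Add(P, -4) = Add(-4, P))
Function('k')(p) = Add(16, Mul(-4, p)) (Function('k')(p) = Mul(-4, Add(-4, p)) = Add(16, Mul(-4, p)))
Add(Mul(Function('k')(7), Pow(-376, -1)), Mul(-109, Pow(-207, -1))) = Add(Mul(Add(16, Mul(-4, 7)), Pow(-376, -1)), Mul(-109, Pow(-207, -1))) = Add(Mul(Add(16, -28), Rational(-1, 376)), Mul(-109, Rational(-1, 207))) = Add(Mul(-12, Rational(-1, 376)), Rational(109, 207)) = Add(Rational(3, 94), Rational(109, 207)) = Rational(10867, 19458)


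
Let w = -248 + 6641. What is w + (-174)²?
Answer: 36669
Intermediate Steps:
w = 6393
w + (-174)² = 6393 + (-174)² = 6393 + 30276 = 36669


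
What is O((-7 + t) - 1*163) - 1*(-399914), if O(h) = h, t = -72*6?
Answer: 399312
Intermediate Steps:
t = -432 (t = -12*36 = -432)
O((-7 + t) - 1*163) - 1*(-399914) = ((-7 - 432) - 1*163) - 1*(-399914) = (-439 - 163) + 399914 = -602 + 399914 = 399312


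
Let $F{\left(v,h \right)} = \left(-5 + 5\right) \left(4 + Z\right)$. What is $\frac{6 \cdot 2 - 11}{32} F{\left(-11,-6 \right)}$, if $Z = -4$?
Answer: $0$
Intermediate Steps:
$F{\left(v,h \right)} = 0$ ($F{\left(v,h \right)} = \left(-5 + 5\right) \left(4 - 4\right) = 0 \cdot 0 = 0$)
$\frac{6 \cdot 2 - 11}{32} F{\left(-11,-6 \right)} = \frac{6 \cdot 2 - 11}{32} \cdot 0 = \left(12 - 11\right) \frac{1}{32} \cdot 0 = 1 \cdot \frac{1}{32} \cdot 0 = \frac{1}{32} \cdot 0 = 0$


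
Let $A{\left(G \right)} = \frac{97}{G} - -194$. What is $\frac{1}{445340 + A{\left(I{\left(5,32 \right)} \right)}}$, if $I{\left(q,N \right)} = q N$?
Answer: $\frac{160}{71285537} \approx 2.2445 \cdot 10^{-6}$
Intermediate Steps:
$I{\left(q,N \right)} = N q$
$A{\left(G \right)} = 194 + \frac{97}{G}$ ($A{\left(G \right)} = \frac{97}{G} + 194 = 194 + \frac{97}{G}$)
$\frac{1}{445340 + A{\left(I{\left(5,32 \right)} \right)}} = \frac{1}{445340 + \left(194 + \frac{97}{32 \cdot 5}\right)} = \frac{1}{445340 + \left(194 + \frac{97}{160}\right)} = \frac{1}{445340 + \frac{31137}{160}} = \frac{1}{\frac{71285537}{160}} = \frac{160}{71285537}$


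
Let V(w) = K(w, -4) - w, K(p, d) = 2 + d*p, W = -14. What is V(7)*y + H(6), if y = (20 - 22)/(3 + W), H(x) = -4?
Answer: -10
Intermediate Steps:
V(w) = 2 - 5*w (V(w) = (2 - 4*w) - w = 2 - 5*w)
y = 2/11 (y = (20 - 22)/(3 - 14) = -2/(-11) = -2*(-1/11) = 2/11 ≈ 0.18182)
V(7)*y + H(6) = (2 - 5*7)*(2/11) - 4 = (2 - 35)*(2/11) - 4 = -33*2/11 - 4 = -6 - 4 = -10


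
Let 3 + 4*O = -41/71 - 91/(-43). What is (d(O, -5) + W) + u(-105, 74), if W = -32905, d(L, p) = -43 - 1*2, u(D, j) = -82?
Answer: -33032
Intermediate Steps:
O = -4461/12212 (O = -¾ + (-41/71 - 91/(-43))/4 = -¾ + (-41*1/71 - 91*(-1/43))/4 = -¾ + (-41/71 + 91/43)/4 = -¾ + (¼)*(4698/3053) = -¾ + 2349/6106 = -4461/12212 ≈ -0.36530)
d(L, p) = -45 (d(L, p) = -43 - 2 = -45)
(d(O, -5) + W) + u(-105, 74) = (-45 - 32905) - 82 = -32950 - 82 = -33032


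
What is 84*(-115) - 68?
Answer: -9728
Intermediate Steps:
84*(-115) - 68 = -9660 - 68 = -9728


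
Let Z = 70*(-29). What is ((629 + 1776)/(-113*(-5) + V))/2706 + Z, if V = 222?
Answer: -4323130255/2129622 ≈ -2030.0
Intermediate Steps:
Z = -2030
((629 + 1776)/(-113*(-5) + V))/2706 + Z = ((629 + 1776)/(-113*(-5) + 222))/2706 - 2030 = (2405/(565 + 222))*(1/2706) - 2030 = (2405/787)*(1/2706) - 2030 = 2405/2129622 - 2030 = -4323130255/2129622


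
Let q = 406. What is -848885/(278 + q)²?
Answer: -848885/467856 ≈ -1.8144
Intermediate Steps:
-848885/(278 + q)² = -848885/(278 + 406)² = -848885/(684²) = -848885/467856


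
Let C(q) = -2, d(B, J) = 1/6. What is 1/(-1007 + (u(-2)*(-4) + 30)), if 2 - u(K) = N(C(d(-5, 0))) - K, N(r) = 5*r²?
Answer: -1/897 ≈ -0.0011148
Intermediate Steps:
d(B, J) = ⅙
u(K) = -18 + K (u(K) = 2 - (5*(-2)² - K) = 2 - (5*4 - K) = 2 - (20 - K) = 2 + (-20 + K) = -18 + K)
1/(-1007 + (u(-2)*(-4) + 30)) = 1/(-1007 + ((-18 - 2)*(-4) + 30)) = 1/(-1007 + (-20*(-4) + 30)) = 1/(-1007 + (80 + 30)) = 1/(-1007 + 110) = 1/(-897) = -1/897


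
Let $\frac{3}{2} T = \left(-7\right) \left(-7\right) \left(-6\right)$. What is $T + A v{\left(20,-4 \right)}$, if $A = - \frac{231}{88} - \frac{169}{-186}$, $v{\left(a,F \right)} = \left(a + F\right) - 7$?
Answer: $- \frac{52439}{248} \approx -211.45$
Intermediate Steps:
$v{\left(a,F \right)} = -7 + F + a$ ($v{\left(a,F \right)} = \left(F + a\right) - 7 = -7 + F + a$)
$T = -196$ ($T = \frac{2 \left(-7\right) \left(-7\right) \left(-6\right)}{3} = \frac{2 \cdot 49 \left(-6\right)}{3} = \frac{2}{3} \left(-294\right) = -196$)
$A = - \frac{1277}{744}$ ($A = \left(-231\right) \frac{1}{88} - - \frac{169}{186} = - \frac{21}{8} + \frac{169}{186} = - \frac{1277}{744} \approx -1.7164$)
$T + A v{\left(20,-4 \right)} = -196 - \frac{1277 \left(-7 - 4 + 20\right)}{744} = -196 - \frac{3831}{248} = - \frac{52439}{248}$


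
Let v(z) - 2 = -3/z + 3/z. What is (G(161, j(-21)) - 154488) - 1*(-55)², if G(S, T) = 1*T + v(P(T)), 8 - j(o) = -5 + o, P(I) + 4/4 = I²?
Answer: -157477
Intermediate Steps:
P(I) = -1 + I²
j(o) = 13 - o (j(o) = 8 - (-5 + o) = 8 + (5 - o) = 13 - o)
v(z) = 2 (v(z) = 2 + (-3/z + 3/z) = 2 + 0 = 2)
G(S, T) = 2 + T (G(S, T) = 1*T + 2 = T + 2 = 2 + T)
(G(161, j(-21)) - 154488) - 1*(-55)² = ((2 + (13 - 1*(-21))) - 154488) - 1*(-55)² = ((2 + (13 + 21)) - 154488) - 1*3025 = ((2 + 34) - 154488) - 3025 = (36 - 154488) - 3025 = -154452 - 3025 = -157477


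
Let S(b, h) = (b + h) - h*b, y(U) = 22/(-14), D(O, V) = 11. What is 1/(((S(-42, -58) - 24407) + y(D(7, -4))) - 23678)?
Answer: -7/354358 ≈ -1.9754e-5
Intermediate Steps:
y(U) = -11/7 (y(U) = 22*(-1/14) = -11/7)
S(b, h) = b + h - b*h (S(b, h) = (b + h) - b*h = b + h - b*h)
1/(((S(-42, -58) - 24407) + y(D(7, -4))) - 23678) = 1/((((-42 - 58 - 1*(-42)*(-58)) - 24407) - 11/7) - 23678) = 1/((((-42 - 58 - 2436) - 24407) - 11/7) - 23678) = 1/(((-2536 - 24407) - 11/7) - 23678) = 1/((-26943 - 11/7) - 23678) = 1/(-188612/7 - 23678) = 1/(-354358/7) = -7/354358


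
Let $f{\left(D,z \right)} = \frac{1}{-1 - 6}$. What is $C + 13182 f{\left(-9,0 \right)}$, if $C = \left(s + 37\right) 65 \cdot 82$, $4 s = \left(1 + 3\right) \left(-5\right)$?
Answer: $\frac{1180738}{7} \approx 1.6868 \cdot 10^{5}$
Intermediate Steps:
$s = -5$ ($s = \frac{\left(1 + 3\right) \left(-5\right)}{4} = \frac{4 \left(-5\right)}{4} = \frac{1}{4} \left(-20\right) = -5$)
$f{\left(D,z \right)} = - \frac{1}{7}$ ($f{\left(D,z \right)} = \frac{1}{-7} = - \frac{1}{7}$)
$C = 170560$ ($C = \left(-5 + 37\right) 65 \cdot 82 = 32 \cdot 65 \cdot 82 = 2080 \cdot 82 = 170560$)
$C + 13182 f{\left(-9,0 \right)} = 170560 + 13182 \left(- \frac{1}{7}\right) = 170560 - \frac{13182}{7} = \frac{1180738}{7}$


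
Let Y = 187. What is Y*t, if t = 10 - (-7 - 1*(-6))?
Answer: 2057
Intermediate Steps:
t = 11 (t = 10 - (-7 + 6) = 10 - 1*(-1) = 10 + 1 = 11)
Y*t = 187*11 = 2057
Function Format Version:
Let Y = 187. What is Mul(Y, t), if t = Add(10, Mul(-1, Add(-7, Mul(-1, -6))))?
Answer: 2057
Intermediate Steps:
t = 11 (t = Add(10, Mul(-1, Add(-7, 6))) = Add(10, Mul(-1, -1)) = Add(10, 1) = 11)
Mul(Y, t) = Mul(187, 11) = 2057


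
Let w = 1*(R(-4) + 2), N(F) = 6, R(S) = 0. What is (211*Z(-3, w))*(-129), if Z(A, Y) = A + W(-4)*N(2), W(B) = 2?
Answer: -244971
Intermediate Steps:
w = 2 (w = 1*(0 + 2) = 1*2 = 2)
Z(A, Y) = 12 + A (Z(A, Y) = A + 2*6 = A + 12 = 12 + A)
(211*Z(-3, w))*(-129) = (211*(12 - 3))*(-129) = (211*9)*(-129) = 1899*(-129) = -244971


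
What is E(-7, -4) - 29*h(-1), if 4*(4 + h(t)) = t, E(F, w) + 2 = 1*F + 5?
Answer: 477/4 ≈ 119.25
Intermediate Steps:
E(F, w) = 3 + F (E(F, w) = -2 + (1*F + 5) = -2 + (F + 5) = -2 + (5 + F) = 3 + F)
h(t) = -4 + t/4
E(-7, -4) - 29*h(-1) = (3 - 7) - 29*(-4 + (1/4)*(-1)) = -4 - 29*(-4 - 1/4) = -4 - 29*(-17/4) = -4 + 493/4 = 477/4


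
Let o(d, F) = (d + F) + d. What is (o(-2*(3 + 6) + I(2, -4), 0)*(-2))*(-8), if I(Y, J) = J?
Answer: -704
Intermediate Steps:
o(d, F) = F + 2*d (o(d, F) = (F + d) + d = F + 2*d)
(o(-2*(3 + 6) + I(2, -4), 0)*(-2))*(-8) = ((0 + 2*(-2*(3 + 6) - 4))*(-2))*(-8) = ((0 + 2*(-2*9 - 4))*(-2))*(-8) = ((0 + 2*(-18 - 4))*(-2))*(-8) = ((0 + 2*(-22))*(-2))*(-8) = ((0 - 44)*(-2))*(-8) = -44*(-2)*(-8) = 88*(-8) = -704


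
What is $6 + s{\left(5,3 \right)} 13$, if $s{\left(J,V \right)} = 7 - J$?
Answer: $32$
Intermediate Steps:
$6 + s{\left(5,3 \right)} 13 = 6 + \left(7 - 5\right) 13 = 6 + 2 \cdot 13 = 6 + 26 = 32$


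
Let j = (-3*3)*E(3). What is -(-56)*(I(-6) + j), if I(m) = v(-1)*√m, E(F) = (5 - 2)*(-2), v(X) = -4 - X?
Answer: 3024 - 168*I*√6 ≈ 3024.0 - 411.51*I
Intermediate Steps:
E(F) = -6 (E(F) = 3*(-2) = -6)
I(m) = -3*√m (I(m) = (-4 - 1*(-1))*√m = (-4 + 1)*√m = -3*√m)
j = 54 (j = -3*3*(-6) = -9*(-6) = 54)
-(-56)*(I(-6) + j) = -(-56)*(-3*I*√6 + 54) = -(-56)*(54 - 3*I*√6) = -(-3024 + 168*I*√6) = 3024 - 168*I*√6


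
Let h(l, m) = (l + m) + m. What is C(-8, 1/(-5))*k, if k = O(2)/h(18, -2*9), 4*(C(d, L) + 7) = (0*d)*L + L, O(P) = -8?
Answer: -47/15 ≈ -3.1333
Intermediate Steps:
h(l, m) = l + 2*m
C(d, L) = -7 + L/4 (C(d, L) = -7 + ((0*d)*L + L)/4 = -7 + (0*L + L)/4 = -7 + (0 + L)/4 = -7 + L/4)
k = 4/9 (k = -8/(18 + 2*(-2*9)) = -8/(18 + 2*(-18)) = -8/(18 - 36) = -8/(-18) = -8*(-1/18) = 4/9 ≈ 0.44444)
C(-8, 1/(-5))*k = (-7 + (1/4)/(-5))*(4/9) = (-7 + (1/4)*(-1/5))*(4/9) = (-7 - 1/20)*(4/9) = -141/20*4/9 = -47/15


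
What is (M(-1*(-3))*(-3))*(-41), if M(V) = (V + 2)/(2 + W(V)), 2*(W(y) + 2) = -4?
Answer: -615/2 ≈ -307.50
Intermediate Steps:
W(y) = -4 (W(y) = -2 + (½)*(-4) = -2 - 2 = -4)
M(V) = -1 - V/2 (M(V) = (V + 2)/(2 - 4) = (2 + V)/(-2) = (2 + V)*(-½) = -1 - V/2)
(M(-1*(-3))*(-3))*(-41) = ((-1 - (-1)*(-3)/2)*(-3))*(-41) = ((-1 - ½*3)*(-3))*(-41) = ((-1 - 3/2)*(-3))*(-41) = -5/2*(-3)*(-41) = (15/2)*(-41) = -615/2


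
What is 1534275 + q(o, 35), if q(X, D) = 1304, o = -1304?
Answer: 1535579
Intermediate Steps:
1534275 + q(o, 35) = 1534275 + 1304 = 1535579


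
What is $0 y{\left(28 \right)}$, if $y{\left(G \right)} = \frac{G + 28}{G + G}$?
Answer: $0$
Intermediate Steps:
$y{\left(G \right)} = \frac{28 + G}{2 G}$
$0 y{\left(28 \right)} = 0 \frac{28 + 28}{2 \cdot 28} = 0 \cdot \frac{1}{2} \cdot \frac{1}{28} \cdot 56 = 0 \cdot 1 = 0$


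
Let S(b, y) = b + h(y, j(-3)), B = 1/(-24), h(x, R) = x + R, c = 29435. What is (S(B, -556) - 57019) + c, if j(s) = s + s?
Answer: -675505/24 ≈ -28146.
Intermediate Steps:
j(s) = 2*s
h(x, R) = R + x
B = -1/24 ≈ -0.041667
S(b, y) = -6 + b + y (S(b, y) = b + (2*(-3) + y) = b + (-6 + y) = -6 + b + y)
(S(B, -556) - 57019) + c = ((-6 - 1/24 - 556) - 57019) + 29435 = (-13489/24 - 57019) + 29435 = -1381945/24 + 29435 = -675505/24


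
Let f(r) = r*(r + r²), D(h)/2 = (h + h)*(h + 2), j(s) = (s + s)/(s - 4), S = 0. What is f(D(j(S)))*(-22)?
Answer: 0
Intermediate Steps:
j(s) = 2*s/(-4 + s) (j(s) = (2*s)/(-4 + s) = 2*s/(-4 + s))
D(h) = 4*h*(2 + h) (D(h) = 2*((h + h)*(h + 2)) = 2*((2*h)*(2 + h)) = 2*(2*h*(2 + h)) = 4*h*(2 + h))
f(D(j(S)))*(-22) = ((4*(2*0/(-4 + 0))*(2 + 2*0/(-4 + 0)))²*(1 + 4*(2*0/(-4 + 0))*(2 + 2*0/(-4 + 0))))*(-22) = ((4*(2*0/(-4))*(2 + 2*0/(-4)))²*(1 + 4*(2*0/(-4))*(2 + 2*0/(-4))))*(-22) = ((4*(2*0*(-¼))*(2 + 2*0*(-¼)))²*(1 + 4*(2*0*(-¼))*(2 + 2*0*(-¼))))*(-22) = ((4*0*(2 + 0))²*(1 + 4*0*(2 + 0)))*(-22) = ((4*0*2)²*(1 + 4*0*2))*(-22) = (0²*(1 + 0))*(-22) = (0*1)*(-22) = 0*(-22) = 0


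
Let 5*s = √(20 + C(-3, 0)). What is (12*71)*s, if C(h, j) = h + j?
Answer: 852*√17/5 ≈ 702.58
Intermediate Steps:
s = √17/5 (s = √(20 + (-3 + 0))/5 = √(20 - 3)/5 = √17/5 ≈ 0.82462)
(12*71)*s = (12*71)*(√17/5) = 852*(√17/5) = 852*√17/5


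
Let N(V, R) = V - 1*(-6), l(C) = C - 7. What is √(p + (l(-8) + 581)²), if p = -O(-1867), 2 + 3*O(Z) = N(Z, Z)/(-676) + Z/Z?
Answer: √216560261/26 ≈ 566.00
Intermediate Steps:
l(C) = -7 + C
N(V, R) = 6 + V (N(V, R) = V + 6 = 6 + V)
O(Z) = -341/1014 - Z/2028 (O(Z) = -⅔ + ((6 + Z)/(-676) + Z/Z)/3 = -⅔ + ((6 + Z)*(-1/676) + 1)/3 = -⅔ + ((-3/338 - Z/676) + 1)/3 = -⅔ + (335/338 - Z/676)/3 = -⅔ + (335/1014 - Z/2028) = -341/1014 - Z/2028)
p = -395/676 (p = -(-341/1014 - 1/2028*(-1867)) = -(-341/1014 + 1867/2028) = -1*395/676 = -395/676 ≈ -0.58432)
√(p + (l(-8) + 581)²) = √(-395/676 + ((-7 - 8) + 581)²) = √(-395/676 + (-15 + 581)²) = √(-395/676 + 566²) = √(-395/676 + 320356) = √(216560261/676) = √216560261/26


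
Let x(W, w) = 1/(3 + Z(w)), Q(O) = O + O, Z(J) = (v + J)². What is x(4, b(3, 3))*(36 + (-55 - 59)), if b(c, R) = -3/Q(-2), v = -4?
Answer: -1248/217 ≈ -5.7512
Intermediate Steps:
Z(J) = (-4 + J)²
Q(O) = 2*O
b(c, R) = ¾ (b(c, R) = -3/(2*(-2)) = -3/(-4) = -3*(-¼) = ¾)
x(W, w) = 1/(3 + (-4 + w)²)
x(4, b(3, 3))*(36 + (-55 - 59)) = (36 + (-55 - 59))/(3 + (-4 + ¾)²) = (36 - 114)/(3 + (-13/4)²) = -78/(3 + 169/16) = -78/(217/16) = (16/217)*(-78) = -1248/217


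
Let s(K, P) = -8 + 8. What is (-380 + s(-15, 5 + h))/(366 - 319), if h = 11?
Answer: -380/47 ≈ -8.0851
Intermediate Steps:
s(K, P) = 0
(-380 + s(-15, 5 + h))/(366 - 319) = (-380 + 0)/(366 - 319) = -380/47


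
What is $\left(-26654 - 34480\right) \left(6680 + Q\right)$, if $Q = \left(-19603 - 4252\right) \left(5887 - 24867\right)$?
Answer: $-27679921173720$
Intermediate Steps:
$Q = 452767900$ ($Q = \left(-23855\right) \left(-18980\right) = 452767900$)
$\left(-26654 - 34480\right) \left(6680 + Q\right) = \left(-26654 - 34480\right) \left(6680 + 452767900\right) = \left(-61134\right) 452774580 = -27679921173720$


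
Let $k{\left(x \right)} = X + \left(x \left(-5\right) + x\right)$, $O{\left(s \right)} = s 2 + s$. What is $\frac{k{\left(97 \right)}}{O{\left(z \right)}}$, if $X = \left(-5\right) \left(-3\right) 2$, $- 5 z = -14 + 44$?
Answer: $\frac{179}{9} \approx 19.889$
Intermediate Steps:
$z = -6$ ($z = - \frac{-14 + 44}{5} = \left(- \frac{1}{5}\right) 30 = -6$)
$O{\left(s \right)} = 3 s$ ($O{\left(s \right)} = 2 s + s = 3 s$)
$X = 30$ ($X = 15 \cdot 2 = 30$)
$k{\left(x \right)} = 30 - 4 x$ ($k{\left(x \right)} = 30 + \left(x \left(-5\right) + x\right) = 30 + \left(- 5 x + x\right) = 30 - 4 x$)
$\frac{k{\left(97 \right)}}{O{\left(z \right)}} = \frac{30 - 388}{3 \left(-6\right)} = \frac{30 - 388}{-18} = \left(-358\right) \left(- \frac{1}{18}\right) = \frac{179}{9}$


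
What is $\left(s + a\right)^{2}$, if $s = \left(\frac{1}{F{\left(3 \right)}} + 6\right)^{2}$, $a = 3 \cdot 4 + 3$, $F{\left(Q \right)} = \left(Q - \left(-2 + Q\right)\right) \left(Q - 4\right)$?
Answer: $\frac{32761}{16} \approx 2047.6$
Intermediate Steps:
$F{\left(Q \right)} = -8 + 2 Q$ ($F{\left(Q \right)} = 2 \left(-4 + Q\right) = -8 + 2 Q$)
$a = 15$ ($a = 12 + 3 = 15$)
$s = \frac{121}{4}$ ($s = \left(\frac{1}{-8 + 2 \cdot 3} + 6\right)^{2} = \left(\frac{1}{-8 + 6} + 6\right)^{2} = \left(\frac{1}{-2} + 6\right)^{2} = \left(- \frac{1}{2} + 6\right)^{2} = \left(\frac{11}{2}\right)^{2} = \frac{121}{4} \approx 30.25$)
$\left(s + a\right)^{2} = \left(\frac{121}{4} + 15\right)^{2} = \left(\frac{181}{4}\right)^{2} = \frac{32761}{16}$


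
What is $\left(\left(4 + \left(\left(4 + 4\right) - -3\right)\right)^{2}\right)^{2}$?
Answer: $50625$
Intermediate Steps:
$\left(\left(4 + \left(\left(4 + 4\right) - -3\right)\right)^{2}\right)^{2} = \left(\left(4 + \left(8 + 3\right)\right)^{2}\right)^{2} = \left(\left(4 + 11\right)^{2}\right)^{2} = \left(15^{2}\right)^{2} = 225^{2} = 50625$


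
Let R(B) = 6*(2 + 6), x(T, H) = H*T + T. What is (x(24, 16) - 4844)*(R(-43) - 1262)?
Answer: 5385304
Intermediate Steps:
x(T, H) = T + H*T
R(B) = 48 (R(B) = 6*8 = 48)
(x(24, 16) - 4844)*(R(-43) - 1262) = (24*(1 + 16) - 4844)*(48 - 1262) = (24*17 - 4844)*(-1214) = (408 - 4844)*(-1214) = -4436*(-1214) = 5385304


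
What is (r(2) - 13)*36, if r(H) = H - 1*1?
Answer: -432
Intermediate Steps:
r(H) = -1 + H (r(H) = H - 1 = -1 + H)
(r(2) - 13)*36 = ((-1 + 2) - 13)*36 = (1 - 13)*36 = -12*36 = -432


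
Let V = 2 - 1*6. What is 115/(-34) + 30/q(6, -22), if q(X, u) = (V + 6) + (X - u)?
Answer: -81/34 ≈ -2.3824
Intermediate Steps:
V = -4 (V = 2 - 6 = -4)
q(X, u) = 2 + X - u (q(X, u) = (-4 + 6) + (X - u) = 2 + (X - u) = 2 + X - u)
115/(-34) + 30/q(6, -22) = 115/(-34) + 30/(2 + 6 - 1*(-22)) = 115*(-1/34) + 30/(2 + 6 + 22) = -115/34 + 30/30 = -115/34 + 30*(1/30) = -115/34 + 1 = -81/34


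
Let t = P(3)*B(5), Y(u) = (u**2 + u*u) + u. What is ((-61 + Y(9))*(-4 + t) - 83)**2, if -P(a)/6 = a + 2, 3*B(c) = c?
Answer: 36276529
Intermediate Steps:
B(c) = c/3
P(a) = -12 - 6*a (P(a) = -6*(a + 2) = -6*(2 + a) = -12 - 6*a)
Y(u) = u + 2*u**2 (Y(u) = (u**2 + u**2) + u = 2*u**2 + u = u + 2*u**2)
t = -50 (t = (-12 - 6*3)*((1/3)*5) = (-12 - 18)*(5/3) = -30*5/3 = -50)
((-61 + Y(9))*(-4 + t) - 83)**2 = ((-61 + 9*(1 + 2*9))*(-4 - 50) - 83)**2 = ((-61 + 9*(1 + 18))*(-54) - 83)**2 = ((-61 + 9*19)*(-54) - 83)**2 = ((-61 + 171)*(-54) - 83)**2 = (110*(-54) - 83)**2 = (-5940 - 83)**2 = (-6023)**2 = 36276529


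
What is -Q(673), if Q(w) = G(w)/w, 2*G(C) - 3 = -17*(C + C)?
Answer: 22879/1346 ≈ 16.998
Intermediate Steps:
G(C) = 3/2 - 17*C (G(C) = 3/2 + (-17*(C + C))/2 = 3/2 + (-34*C)/2 = 3/2 - 17*C)
Q(w) = (3/2 - 17*w)/w
-Q(673) = -(-17 + (3/2)/673) = -(-17 + (3/2)*(1/673)) = -(-17 + 3/1346) = -1*(-22879/1346) = 22879/1346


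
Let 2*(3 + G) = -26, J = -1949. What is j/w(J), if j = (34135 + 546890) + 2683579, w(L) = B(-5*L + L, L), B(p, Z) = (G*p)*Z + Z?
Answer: 3264604/243108515 ≈ 0.013429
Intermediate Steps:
G = -16 (G = -3 + (½)*(-26) = -3 - 13 = -16)
B(p, Z) = Z - 16*Z*p (B(p, Z) = (-16*p)*Z + Z = -16*Z*p + Z = Z - 16*Z*p)
w(L) = L*(1 + 64*L) (w(L) = L*(1 - 16*(-5*L + L)) = L*(1 - (-64)*L) = L*(1 + 64*L))
j = 3264604 (j = 581025 + 2683579 = 3264604)
j/w(J) = 3264604/((-1949*(1 + 64*(-1949)))) = 3264604/((-1949*(1 - 124736))) = 3264604/((-1949*(-124735))) = 3264604/243108515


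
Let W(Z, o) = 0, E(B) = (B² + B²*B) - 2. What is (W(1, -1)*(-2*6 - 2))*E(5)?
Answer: 0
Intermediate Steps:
E(B) = -2 + B² + B³ (E(B) = (B² + B³) - 2 = -2 + B² + B³)
(W(1, -1)*(-2*6 - 2))*E(5) = (0*(-2*6 - 2))*(-2 + 5² + 5³) = (0*(-12 - 2))*(-2 + 25 + 125) = (0*(-14))*148 = 0*148 = 0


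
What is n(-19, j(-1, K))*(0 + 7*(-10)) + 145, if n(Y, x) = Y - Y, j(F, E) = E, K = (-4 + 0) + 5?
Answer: 145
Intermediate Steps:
K = 1 (K = -4 + 5 = 1)
n(Y, x) = 0
n(-19, j(-1, K))*(0 + 7*(-10)) + 145 = 0*(0 + 7*(-10)) + 145 = 0*(0 - 70) + 145 = 0*(-70) + 145 = 0 + 145 = 145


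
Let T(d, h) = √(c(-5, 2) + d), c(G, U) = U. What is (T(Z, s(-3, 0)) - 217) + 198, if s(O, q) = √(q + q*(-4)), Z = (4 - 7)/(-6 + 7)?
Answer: -19 + I ≈ -19.0 + 1.0*I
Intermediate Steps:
Z = -3 (Z = -3/1 = -3*1 = -3)
s(O, q) = √3*√(-q) (s(O, q) = √(q - 4*q) = √(-3*q) = √3*√(-q))
T(d, h) = √(2 + d)
(T(Z, s(-3, 0)) - 217) + 198 = (√(2 - 3) - 217) + 198 = (√(-1) - 217) + 198 = (I - 217) + 198 = (-217 + I) + 198 = -19 + I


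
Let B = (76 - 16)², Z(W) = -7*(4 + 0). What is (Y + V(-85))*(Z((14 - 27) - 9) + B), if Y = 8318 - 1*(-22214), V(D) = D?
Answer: 108756684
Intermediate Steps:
Z(W) = -28 (Z(W) = -7*4 = -28)
B = 3600 (B = 60² = 3600)
Y = 30532 (Y = 8318 + 22214 = 30532)
(Y + V(-85))*(Z((14 - 27) - 9) + B) = (30532 - 85)*(-28 + 3600) = 30447*3572 = 108756684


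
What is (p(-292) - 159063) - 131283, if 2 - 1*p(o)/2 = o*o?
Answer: -460870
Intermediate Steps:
p(o) = 4 - 2*o² (p(o) = 4 - 2*o*o = 4 - 2*o²)
(p(-292) - 159063) - 131283 = ((4 - 2*(-292)²) - 159063) - 131283 = ((4 - 2*85264) - 159063) - 131283 = ((4 - 170528) - 159063) - 131283 = (-170524 - 159063) - 131283 = -329587 - 131283 = -460870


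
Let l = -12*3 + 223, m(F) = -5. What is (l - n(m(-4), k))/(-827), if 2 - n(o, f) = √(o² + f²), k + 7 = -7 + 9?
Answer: -185/827 - 5*√2/827 ≈ -0.23225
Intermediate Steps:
k = -5 (k = -7 + (-7 + 9) = -7 + 2 = -5)
n(o, f) = 2 - √(f² + o²) (n(o, f) = 2 - √(o² + f²) = 2 - √(f² + o²))
l = 187 (l = -36 + 223 = 187)
(l - n(m(-4), k))/(-827) = (187 - (2 - √((-5)² + (-5)²)))/(-827) = (187 - (2 - √(25 + 25)))*(-1/827) = (187 - (2 - √50))*(-1/827) = (187 - (2 - 5*√2))*(-1/827) = (187 + (-2 + 5*√2))*(-1/827) = (185 + 5*√2)*(-1/827) = -185/827 - 5*√2/827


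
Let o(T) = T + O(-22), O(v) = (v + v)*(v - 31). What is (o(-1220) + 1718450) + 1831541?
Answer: 3551103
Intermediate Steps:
O(v) = 2*v*(-31 + v) (O(v) = (2*v)*(-31 + v) = 2*v*(-31 + v))
o(T) = 2332 + T (o(T) = T + 2*(-22)*(-31 - 22) = T + 2*(-22)*(-53) = T + 2332 = 2332 + T)
(o(-1220) + 1718450) + 1831541 = ((2332 - 1220) + 1718450) + 1831541 = (1112 + 1718450) + 1831541 = 1719562 + 1831541 = 3551103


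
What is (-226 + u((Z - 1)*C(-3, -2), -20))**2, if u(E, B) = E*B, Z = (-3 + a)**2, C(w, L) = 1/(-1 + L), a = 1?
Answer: 42436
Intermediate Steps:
Z = 4 (Z = (-3 + 1)**2 = (-2)**2 = 4)
u(E, B) = B*E
(-226 + u((Z - 1)*C(-3, -2), -20))**2 = (-226 - 20*(4 - 1)/(-1 - 2))**2 = (-226 - 60/(-3))**2 = (-226 - 60*(-1)/3)**2 = (-226 - 20*(-1))**2 = (-226 + 20)**2 = (-206)**2 = 42436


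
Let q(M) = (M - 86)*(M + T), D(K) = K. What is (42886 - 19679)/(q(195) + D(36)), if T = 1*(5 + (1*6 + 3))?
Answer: 23207/22817 ≈ 1.0171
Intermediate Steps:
T = 14 (T = 1*(5 + (6 + 3)) = 1*(5 + 9) = 1*14 = 14)
q(M) = (-86 + M)*(14 + M) (q(M) = (M - 86)*(M + 14) = (-86 + M)*(14 + M))
(42886 - 19679)/(q(195) + D(36)) = (42886 - 19679)/((-1204 + 195² - 72*195) + 36) = 23207/((-1204 + 38025 - 14040) + 36) = 23207/(22781 + 36) = 23207/22817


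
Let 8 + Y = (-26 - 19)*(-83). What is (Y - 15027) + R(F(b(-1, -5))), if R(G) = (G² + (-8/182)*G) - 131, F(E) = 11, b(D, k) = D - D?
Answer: -1029254/91 ≈ -11310.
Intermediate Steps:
b(D, k) = 0
R(G) = -131 + G² - 4*G/91 (R(G) = (G² + (-8*1/182)*G) - 131 = (G² - 4*G/91) - 131 = -131 + G² - 4*G/91)
Y = 3727 (Y = -8 + (-26 - 19)*(-83) = -8 - 45*(-83) = -8 + 3735 = 3727)
(Y - 15027) + R(F(b(-1, -5))) = (3727 - 15027) + (-131 + 11² - 4/91*11) = -11300 + (-131 + 121 - 44/91) = -11300 - 954/91 = -1029254/91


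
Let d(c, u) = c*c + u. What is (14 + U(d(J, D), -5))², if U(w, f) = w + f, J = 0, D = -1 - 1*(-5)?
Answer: 169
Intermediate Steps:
D = 4 (D = -1 + 5 = 4)
d(c, u) = u + c² (d(c, u) = c² + u = u + c²)
U(w, f) = f + w
(14 + U(d(J, D), -5))² = (14 + (-5 + (4 + 0²)))² = (14 + (-5 + (4 + 0)))² = (14 + (-5 + 4))² = (14 - 1)² = 13² = 169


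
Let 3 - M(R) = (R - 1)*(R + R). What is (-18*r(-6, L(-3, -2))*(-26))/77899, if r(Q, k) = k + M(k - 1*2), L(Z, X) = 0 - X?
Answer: 2340/77899 ≈ 0.030039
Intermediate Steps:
L(Z, X) = -X
M(R) = 3 - 2*R*(-1 + R) (M(R) = 3 - (R - 1)*(R + R) = 3 - (-1 + R)*2*R = 3 - 2*R*(-1 + R))
r(Q, k) = -1 - 2*(-2 + k)² + 3*k (r(Q, k) = k + (3 - 2*(k - 1*2)² + 2*(k - 1*2)) = k + (3 - 2*(k - 2)² + 2*(k - 2)) = k + (3 - 2*(-2 + k)² + 2*(-2 + k)) = k + (3 - 2*(-2 + k)² + (-4 + 2*k)) = k + (-1 - 2*(-2 + k)² + 2*k) = -1 - 2*(-2 + k)² + 3*k)
(-18*r(-6, L(-3, -2))*(-26))/77899 = (-18*(-9 - 2*(-1*(-2))² + 11*(-1*(-2)))*(-26))/77899 = (-18*(-9 - 2*2² + 11*2)*(-26))*(1/77899) = (-18*(-9 - 2*4 + 22)*(-26))*(1/77899) = (-18*(-9 - 8 + 22)*(-26))*(1/77899) = (-18*5*(-26))*(1/77899) = -90*(-26)*(1/77899) = 2340*(1/77899) = 2340/77899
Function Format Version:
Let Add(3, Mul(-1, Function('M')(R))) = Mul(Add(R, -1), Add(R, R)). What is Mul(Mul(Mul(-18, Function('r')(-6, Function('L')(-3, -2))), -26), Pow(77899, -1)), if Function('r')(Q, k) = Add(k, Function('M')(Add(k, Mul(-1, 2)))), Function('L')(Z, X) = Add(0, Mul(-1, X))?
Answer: Rational(2340, 77899) ≈ 0.030039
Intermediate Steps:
Function('L')(Z, X) = Mul(-1, X)
Function('M')(R) = Add(3, Mul(-2, R, Add(-1, R))) (Function('M')(R) = Add(3, Mul(-1, Mul(Add(R, -1), Add(R, R)))) = Add(3, Mul(-1, Mul(Add(-1, R), Mul(2, R)))) = Add(3, Mul(-1, Mul(2, R, Add(-1, R)))) = Add(3, Mul(-2, R, Add(-1, R))))
Function('r')(Q, k) = Add(-1, Mul(-2, Pow(Add(-2, k), 2)), Mul(3, k)) (Function('r')(Q, k) = Add(k, Add(3, Mul(-2, Pow(Add(k, Mul(-1, 2)), 2)), Mul(2, Add(k, Mul(-1, 2))))) = Add(k, Add(3, Mul(-2, Pow(Add(k, -2), 2)), Mul(2, Add(k, -2)))) = Add(k, Add(3, Mul(-2, Pow(Add(-2, k), 2)), Mul(2, Add(-2, k)))) = Add(k, Add(3, Mul(-2, Pow(Add(-2, k), 2)), Add(-4, Mul(2, k)))) = Add(k, Add(-1, Mul(-2, Pow(Add(-2, k), 2)), Mul(2, k))) = Add(-1, Mul(-2, Pow(Add(-2, k), 2)), Mul(3, k)))
Mul(Mul(Mul(-18, Function('r')(-6, Function('L')(-3, -2))), -26), Pow(77899, -1)) = Mul(Mul(Mul(-18, Add(-9, Mul(-2, Pow(Mul(-1, -2), 2)), Mul(11, Mul(-1, -2)))), -26), Pow(77899, -1)) = Mul(Mul(Mul(-18, Add(-9, Mul(-2, Pow(2, 2)), Mul(11, 2))), -26), Rational(1, 77899)) = Mul(Mul(Mul(-18, Add(-9, Mul(-2, 4), 22)), -26), Rational(1, 77899)) = Mul(Mul(Mul(-18, Add(-9, -8, 22)), -26), Rational(1, 77899)) = Mul(Mul(Mul(-18, 5), -26), Rational(1, 77899)) = Mul(Mul(-90, -26), Rational(1, 77899)) = Mul(2340, Rational(1, 77899)) = Rational(2340, 77899)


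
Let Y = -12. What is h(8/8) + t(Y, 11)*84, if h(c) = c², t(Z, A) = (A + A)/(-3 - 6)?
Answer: -613/3 ≈ -204.33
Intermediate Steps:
t(Z, A) = -2*A/9 (t(Z, A) = (2*A)/(-9) = (2*A)*(-⅑) = -2*A/9)
h(8/8) + t(Y, 11)*84 = (8/8)² - 2/9*11*84 = (8*(⅛))² - 22/9*84 = 1² - 616/3 = 1 - 616/3 = -613/3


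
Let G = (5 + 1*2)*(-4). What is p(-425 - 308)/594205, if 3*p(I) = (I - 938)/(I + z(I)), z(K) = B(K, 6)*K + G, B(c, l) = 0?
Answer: 557/452190005 ≈ 1.2318e-6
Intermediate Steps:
G = -28 (G = (5 + 2)*(-4) = 7*(-4) = -28)
z(K) = -28 (z(K) = 0*K - 28 = 0 - 28 = -28)
p(I) = (-938 + I)/(3*(-28 + I)) (p(I) = ((I - 938)/(I - 28))/3 = ((-938 + I)/(-28 + I))/3 = (-938 + I)/(3*(-28 + I)))
p(-425 - 308)/594205 = ((-938 + (-425 - 308))/(3*(-28 + (-425 - 308))))/594205 = ((-938 - 733)/(3*(-28 - 733)))*(1/594205) = ((⅓)*(-1671)/(-761))*(1/594205) = ((⅓)*(-1/761)*(-1671))*(1/594205) = (557/761)*(1/594205) = 557/452190005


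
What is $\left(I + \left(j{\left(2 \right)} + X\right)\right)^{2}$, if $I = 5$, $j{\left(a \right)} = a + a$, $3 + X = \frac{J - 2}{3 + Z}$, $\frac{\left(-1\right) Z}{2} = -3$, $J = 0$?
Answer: $\frac{2704}{81} \approx 33.383$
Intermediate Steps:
$Z = 6$ ($Z = \left(-2\right) \left(-3\right) = 6$)
$X = - \frac{29}{9}$ ($X = -3 + \frac{0 - 2}{3 + 6} = -3 - \frac{2}{9} = - \frac{29}{9} \approx -3.2222$)
$j{\left(a \right)} = 2 a$
$\left(I + \left(j{\left(2 \right)} + X\right)\right)^{2} = \left(5 + \left(2 \cdot 2 - \frac{29}{9}\right)\right)^{2} = \left(5 + \left(4 - \frac{29}{9}\right)\right)^{2} = \left(5 + \frac{7}{9}\right)^{2} = \left(\frac{52}{9}\right)^{2} = \frac{2704}{81}$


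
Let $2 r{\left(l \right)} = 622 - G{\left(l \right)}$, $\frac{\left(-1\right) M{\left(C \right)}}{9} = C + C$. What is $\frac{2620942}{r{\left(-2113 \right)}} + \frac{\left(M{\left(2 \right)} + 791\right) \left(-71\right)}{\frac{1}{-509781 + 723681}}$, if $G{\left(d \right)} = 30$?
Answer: $- \frac{1696982895529}{148} \approx -1.1466 \cdot 10^{10}$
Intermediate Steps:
$M{\left(C \right)} = - 18 C$ ($M{\left(C \right)} = - 9 \left(C + C\right) = - 9 \cdot 2 C = - 18 C$)
$r{\left(l \right)} = 296$ ($r{\left(l \right)} = \frac{622 - 30}{2} = \frac{1}{2} \cdot 592 = 296$)
$\frac{2620942}{r{\left(-2113 \right)}} + \frac{\left(M{\left(2 \right)} + 791\right) \left(-71\right)}{\frac{1}{-509781 + 723681}} = \frac{2620942}{296} + \frac{\left(\left(-18\right) 2 + 791\right) \left(-71\right)}{\frac{1}{-509781 + 723681}} = 2620942 \cdot \frac{1}{296} + \frac{\left(-36 + 791\right) \left(-71\right)}{\frac{1}{213900}} = \frac{1310471}{148} + 755 \left(-71\right) \frac{1}{\frac{1}{213900}} = \frac{1310471}{148} - 11466109500 = - \frac{1696982895529}{148}$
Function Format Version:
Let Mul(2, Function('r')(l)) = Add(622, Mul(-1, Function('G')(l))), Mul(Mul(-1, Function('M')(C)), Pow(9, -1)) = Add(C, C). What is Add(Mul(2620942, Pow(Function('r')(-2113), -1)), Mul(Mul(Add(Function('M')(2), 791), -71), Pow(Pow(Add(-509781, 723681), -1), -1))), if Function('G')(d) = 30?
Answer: Rational(-1696982895529, 148) ≈ -1.1466e+10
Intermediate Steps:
Function('M')(C) = Mul(-18, C) (Function('M')(C) = Mul(-9, Add(C, C)) = Mul(-9, Mul(2, C)) = Mul(-18, C))
Function('r')(l) = 296 (Function('r')(l) = Mul(Rational(1, 2), Add(622, Mul(-1, 30))) = Mul(Rational(1, 2), Add(622, -30)) = Mul(Rational(1, 2), 592) = 296)
Add(Mul(2620942, Pow(Function('r')(-2113), -1)), Mul(Mul(Add(Function('M')(2), 791), -71), Pow(Pow(Add(-509781, 723681), -1), -1))) = Add(Mul(2620942, Pow(296, -1)), Mul(Mul(Add(Mul(-18, 2), 791), -71), Pow(Pow(Add(-509781, 723681), -1), -1))) = Add(Mul(2620942, Rational(1, 296)), Mul(Mul(Add(-36, 791), -71), Pow(Pow(213900, -1), -1))) = Add(Rational(1310471, 148), Mul(Mul(755, -71), Pow(Rational(1, 213900), -1))) = Add(Rational(1310471, 148), Mul(-53605, 213900)) = Add(Rational(1310471, 148), -11466109500) = Rational(-1696982895529, 148)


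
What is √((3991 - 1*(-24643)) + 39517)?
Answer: √68151 ≈ 261.06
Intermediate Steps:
√((3991 - 1*(-24643)) + 39517) = √((3991 + 24643) + 39517) = √(28634 + 39517) = √68151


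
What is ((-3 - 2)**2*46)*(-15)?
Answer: -17250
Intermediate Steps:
((-3 - 2)**2*46)*(-15) = ((-5)**2*46)*(-15) = (25*46)*(-15) = 1150*(-15) = -17250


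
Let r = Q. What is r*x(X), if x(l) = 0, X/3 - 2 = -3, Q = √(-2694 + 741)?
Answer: 0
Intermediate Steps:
Q = 3*I*√217 (Q = √(-1953) = 3*I*√217 ≈ 44.193*I)
X = -3 (X = 6 + 3*(-3) = 6 - 9 = -3)
r = 3*I*√217 ≈ 44.193*I
r*x(X) = (3*I*√217)*0 = 0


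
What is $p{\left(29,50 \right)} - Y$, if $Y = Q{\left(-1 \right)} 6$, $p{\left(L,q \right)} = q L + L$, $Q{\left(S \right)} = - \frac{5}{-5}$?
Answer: $1473$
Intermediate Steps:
$Q{\left(S \right)} = 1$ ($Q{\left(S \right)} = \left(-5\right) \left(- \frac{1}{5}\right) = 1$)
$p{\left(L,q \right)} = L + L q$ ($p{\left(L,q \right)} = L q + L = L + L q$)
$Y = 6$ ($Y = 1 \cdot 6 = 6$)
$p{\left(29,50 \right)} - Y = 29 \left(1 + 50\right) - 6 = 29 \cdot 51 - 6 = 1479 - 6 = 1473$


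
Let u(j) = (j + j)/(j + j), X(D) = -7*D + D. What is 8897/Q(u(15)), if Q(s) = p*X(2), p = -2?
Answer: 8897/24 ≈ 370.71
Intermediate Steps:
X(D) = -6*D
u(j) = 1 (u(j) = (2*j)/((2*j)) = (2*j)*(1/(2*j)) = 1)
Q(s) = 24 (Q(s) = -(-12)*2 = -2*(-12) = 24)
8897/Q(u(15)) = 8897/24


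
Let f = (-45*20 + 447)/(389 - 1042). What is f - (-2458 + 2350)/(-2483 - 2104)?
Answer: 669129/998437 ≈ 0.67018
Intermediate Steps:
f = 453/653 (f = (-900 + 447)/(-653) = -453*(-1/653) = 453/653 ≈ 0.69372)
f - (-2458 + 2350)/(-2483 - 2104) = 453/653 - (-2458 + 2350)/(-2483 - 2104) = 453/653 - (-108)/(-4587) = 453/653 - (-108)*(-1)/4587 = 453/653 - 1*36/1529 = 453/653 - 36/1529 = 669129/998437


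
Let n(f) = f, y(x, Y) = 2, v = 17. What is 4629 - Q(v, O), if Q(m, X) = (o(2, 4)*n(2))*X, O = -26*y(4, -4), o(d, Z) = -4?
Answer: 4213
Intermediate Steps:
O = -52 (O = -26*2 = -52)
Q(m, X) = -8*X (Q(m, X) = (-4*2)*X = -8*X)
4629 - Q(v, O) = 4629 - (-8)*(-52) = 4629 - 1*416 = 4629 - 416 = 4213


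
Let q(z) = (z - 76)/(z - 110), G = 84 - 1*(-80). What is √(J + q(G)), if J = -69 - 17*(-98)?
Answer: √129489/9 ≈ 39.983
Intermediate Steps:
G = 164 (G = 84 + 80 = 164)
q(z) = (-76 + z)/(-110 + z)
J = 1597 (J = -69 + 1666 = 1597)
√(J + q(G)) = √(1597 + (-76 + 164)/(-110 + 164)) = √(1597 + 88/54) = √(1597 + (1/54)*88) = √(1597 + 44/27) = √(43163/27) = √129489/9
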